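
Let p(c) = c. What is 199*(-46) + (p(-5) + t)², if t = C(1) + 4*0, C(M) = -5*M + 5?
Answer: -9129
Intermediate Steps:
C(M) = 5 - 5*M
t = 0 (t = (5 - 5*1) + 4*0 = (5 - 5) + 0 = 0 + 0 = 0)
199*(-46) + (p(-5) + t)² = 199*(-46) + (-5 + 0)² = -9154 + (-5)² = -9154 + 25 = -9129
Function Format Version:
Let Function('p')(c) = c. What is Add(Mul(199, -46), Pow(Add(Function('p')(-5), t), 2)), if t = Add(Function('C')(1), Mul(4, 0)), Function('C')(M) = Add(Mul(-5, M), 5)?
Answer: -9129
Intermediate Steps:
Function('C')(M) = Add(5, Mul(-5, M))
t = 0 (t = Add(Add(5, Mul(-5, 1)), Mul(4, 0)) = Add(Add(5, -5), 0) = Add(0, 0) = 0)
Add(Mul(199, -46), Pow(Add(Function('p')(-5), t), 2)) = Add(Mul(199, -46), Pow(Add(-5, 0), 2)) = Add(-9154, Pow(-5, 2)) = Add(-9154, 25) = -9129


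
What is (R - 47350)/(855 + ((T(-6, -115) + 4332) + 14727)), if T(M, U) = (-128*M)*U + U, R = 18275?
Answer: 29075/68521 ≈ 0.42432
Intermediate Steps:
T(M, U) = U - 128*M*U (T(M, U) = -128*M*U + U = U - 128*M*U)
(R - 47350)/(855 + ((T(-6, -115) + 4332) + 14727)) = (18275 - 47350)/(855 + ((-115*(1 - 128*(-6)) + 4332) + 14727)) = -29075/(855 + ((-115*(1 + 768) + 4332) + 14727)) = -29075/(855 + ((-115*769 + 4332) + 14727)) = -29075/(855 + ((-88435 + 4332) + 14727)) = -29075/(855 + (-84103 + 14727)) = -29075/(855 - 69376) = -29075/(-68521) = -29075*(-1/68521) = 29075/68521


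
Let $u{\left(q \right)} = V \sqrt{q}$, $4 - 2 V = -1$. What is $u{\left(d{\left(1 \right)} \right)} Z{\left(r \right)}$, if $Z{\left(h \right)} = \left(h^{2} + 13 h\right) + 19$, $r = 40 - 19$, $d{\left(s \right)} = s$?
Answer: $\frac{3665}{2} \approx 1832.5$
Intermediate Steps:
$V = \frac{5}{2}$ ($V = 2 - - \frac{1}{2} = 2 + \frac{1}{2} = \frac{5}{2} \approx 2.5$)
$u{\left(q \right)} = \frac{5 \sqrt{q}}{2}$
$r = 21$ ($r = 40 - 19 = 21$)
$Z{\left(h \right)} = 19 + h^{2} + 13 h$
$u{\left(d{\left(1 \right)} \right)} Z{\left(r \right)} = \frac{5 \sqrt{1}}{2} \left(19 + 21^{2} + 13 \cdot 21\right) = \frac{5}{2} \cdot 1 \left(19 + 441 + 273\right) = \frac{5}{2} \cdot 733 = \frac{3665}{2}$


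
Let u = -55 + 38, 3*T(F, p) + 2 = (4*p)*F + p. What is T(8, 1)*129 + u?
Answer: 1316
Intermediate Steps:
T(F, p) = -⅔ + p/3 + 4*F*p/3 (T(F, p) = -⅔ + ((4*p)*F + p)/3 = -⅔ + (4*F*p + p)/3 = -⅔ + (p + 4*F*p)/3 = -⅔ + (p/3 + 4*F*p/3) = -⅔ + p/3 + 4*F*p/3)
u = -17
T(8, 1)*129 + u = (-⅔ + (⅓)*1 + (4/3)*8*1)*129 - 17 = (-⅔ + ⅓ + 32/3)*129 - 17 = (31/3)*129 - 17 = 1333 - 17 = 1316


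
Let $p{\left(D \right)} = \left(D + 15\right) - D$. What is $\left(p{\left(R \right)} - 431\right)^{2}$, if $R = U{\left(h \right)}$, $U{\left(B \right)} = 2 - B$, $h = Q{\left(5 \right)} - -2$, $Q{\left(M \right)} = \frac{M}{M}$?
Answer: $173056$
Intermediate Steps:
$Q{\left(M \right)} = 1$
$h = 3$ ($h = 1 - -2 = 1 + 2 = 3$)
$R = -1$ ($R = 2 - 3 = -1$)
$p{\left(D \right)} = 15$ ($p{\left(D \right)} = \left(15 + D\right) - D = 15$)
$\left(p{\left(R \right)} - 431\right)^{2} = \left(15 - 431\right)^{2} = \left(-416\right)^{2} = 173056$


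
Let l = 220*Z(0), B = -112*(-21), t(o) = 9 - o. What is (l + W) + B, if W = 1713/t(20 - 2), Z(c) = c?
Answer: 6485/3 ≈ 2161.7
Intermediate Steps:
B = 2352
l = 0 (l = 220*0 = 0)
W = -571/3 (W = 1713/(9 - (20 - 2)) = 1713/(9 - 1*18) = 1713/(9 - 18) = 1713/(-9) = 1713*(-1/9) = -571/3 ≈ -190.33)
(l + W) + B = (0 - 571/3) + 2352 = -571/3 + 2352 = 6485/3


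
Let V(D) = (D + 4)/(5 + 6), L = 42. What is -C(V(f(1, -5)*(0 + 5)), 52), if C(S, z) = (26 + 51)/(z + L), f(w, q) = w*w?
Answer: -77/94 ≈ -0.81915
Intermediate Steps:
f(w, q) = w²
V(D) = 4/11 + D/11 (V(D) = (4 + D)/11 = (4 + D)*(1/11) = 4/11 + D/11)
C(S, z) = 77/(42 + z) (C(S, z) = (26 + 51)/(z + 42) = 77/(42 + z))
-C(V(f(1, -5)*(0 + 5)), 52) = -77/(42 + 52) = -77/94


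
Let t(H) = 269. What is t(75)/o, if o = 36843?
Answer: 269/36843 ≈ 0.0073012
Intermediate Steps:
t(75)/o = 269/36843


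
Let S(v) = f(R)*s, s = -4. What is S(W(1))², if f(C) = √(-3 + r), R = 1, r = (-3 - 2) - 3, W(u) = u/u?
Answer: -176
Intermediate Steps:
W(u) = 1
r = -8 (r = -5 - 3 = -8)
f(C) = I*√11 (f(C) = √(-3 - 8) = √(-11) = I*√11)
S(v) = -4*I*√11 (S(v) = (I*√11)*(-4) = -4*I*√11)
S(W(1))² = (-4*I*√11)² = -176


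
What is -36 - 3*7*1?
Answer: -57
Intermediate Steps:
-36 - 3*7*1 = -36 - 21*1 = -36 - 21 = -57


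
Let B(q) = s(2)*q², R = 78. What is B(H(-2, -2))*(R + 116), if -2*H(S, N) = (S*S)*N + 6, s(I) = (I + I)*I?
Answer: 1552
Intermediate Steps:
s(I) = 2*I² (s(I) = (2*I)*I = 2*I²)
H(S, N) = -3 - N*S²/2 (H(S, N) = -((S*S)*N + 6)/2 = -(S²*N + 6)/2 = -(N*S² + 6)/2 = -(6 + N*S²)/2 = -3 - N*S²/2)
B(q) = 8*q² (B(q) = (2*2²)*q² = (2*4)*q² = 8*q²)
B(H(-2, -2))*(R + 116) = (8*(-3 - ½*(-2)*(-2)²)²)*(78 + 116) = (8*(-3 - ½*(-2)*4)²)*194 = (8*(-3 + 4)²)*194 = (8*1²)*194 = (8*1)*194 = 8*194 = 1552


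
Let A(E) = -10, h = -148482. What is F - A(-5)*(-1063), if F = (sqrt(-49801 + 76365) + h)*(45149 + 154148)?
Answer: -29592027784 + 398594*sqrt(6641) ≈ -2.9560e+10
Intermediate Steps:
F = -29592017154 + 398594*sqrt(6641) (F = (sqrt(-49801 + 76365) - 148482)*(45149 + 154148) = (sqrt(26564) - 148482)*199297 = (2*sqrt(6641) - 148482)*199297 = (-148482 + 2*sqrt(6641))*199297 = -29592017154 + 398594*sqrt(6641) ≈ -2.9560e+10)
F - A(-5)*(-1063) = (-29592017154 + 398594*sqrt(6641)) - (-10)*(-1063) = (-29592017154 + 398594*sqrt(6641)) - 1*10630 = (-29592017154 + 398594*sqrt(6641)) - 10630 = -29592027784 + 398594*sqrt(6641)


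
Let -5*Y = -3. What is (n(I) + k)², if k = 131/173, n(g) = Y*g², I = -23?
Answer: 75738342436/748225 ≈ 1.0122e+5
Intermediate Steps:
Y = ⅗ (Y = -⅕*(-3) = ⅗ ≈ 0.60000)
n(g) = 3*g²/5
k = 131/173 (k = 131*(1/173) = 131/173 ≈ 0.75723)
(n(I) + k)² = ((⅗)*(-23)² + 131/173)² = ((⅗)*529 + 131/173)² = (1587/5 + 131/173)² = (275206/865)² = 75738342436/748225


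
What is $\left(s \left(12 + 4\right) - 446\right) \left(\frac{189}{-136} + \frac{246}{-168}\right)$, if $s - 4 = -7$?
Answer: $\frac{671099}{476} \approx 1409.9$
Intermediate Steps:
$s = -3$ ($s = 4 - 7 = -3$)
$\left(s \left(12 + 4\right) - 446\right) \left(\frac{189}{-136} + \frac{246}{-168}\right) = \left(- 3 \left(12 + 4\right) - 446\right) \left(\frac{189}{-136} + \frac{246}{-168}\right) = \left(\left(-3\right) 16 - 446\right) \left(189 \left(- \frac{1}{136}\right) + 246 \left(- \frac{1}{168}\right)\right) = \left(-48 - 446\right) \left(- \frac{189}{136} - \frac{41}{28}\right) = \left(-494\right) \left(- \frac{2717}{952}\right) = \frac{671099}{476}$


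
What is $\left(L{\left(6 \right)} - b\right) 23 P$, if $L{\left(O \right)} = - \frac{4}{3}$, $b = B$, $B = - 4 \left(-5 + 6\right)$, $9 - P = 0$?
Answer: $552$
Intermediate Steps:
$P = 9$ ($P = 9 - 0 = 9 + 0 = 9$)
$B = -4$ ($B = \left(-4\right) 1 = -4$)
$b = -4$
$L{\left(O \right)} = - \frac{4}{3}$ ($L{\left(O \right)} = \left(-4\right) \frac{1}{3} = - \frac{4}{3}$)
$\left(L{\left(6 \right)} - b\right) 23 P = \left(- \frac{4}{3} - -4\right) 23 \cdot 9 = \left(- \frac{4}{3} + 4\right) 23 \cdot 9 = \frac{8}{3} \cdot 23 \cdot 9 = \frac{184}{3} \cdot 9 = 552$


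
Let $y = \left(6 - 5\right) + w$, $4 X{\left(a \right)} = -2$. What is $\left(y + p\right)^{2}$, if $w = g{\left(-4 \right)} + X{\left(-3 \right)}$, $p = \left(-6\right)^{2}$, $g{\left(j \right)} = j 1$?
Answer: $\frac{4225}{4} \approx 1056.3$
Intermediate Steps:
$g{\left(j \right)} = j$
$X{\left(a \right)} = - \frac{1}{2}$ ($X{\left(a \right)} = \frac{1}{4} \left(-2\right) = - \frac{1}{2}$)
$p = 36$
$w = - \frac{9}{2}$ ($w = -4 - \frac{1}{2} = - \frac{9}{2} \approx -4.5$)
$y = - \frac{7}{2}$ ($y = \left(6 - 5\right) - \frac{9}{2} = 1 - \frac{9}{2} = - \frac{7}{2} \approx -3.5$)
$\left(y + p\right)^{2} = \left(- \frac{7}{2} + 36\right)^{2} = \left(\frac{65}{2}\right)^{2} = \frac{4225}{4}$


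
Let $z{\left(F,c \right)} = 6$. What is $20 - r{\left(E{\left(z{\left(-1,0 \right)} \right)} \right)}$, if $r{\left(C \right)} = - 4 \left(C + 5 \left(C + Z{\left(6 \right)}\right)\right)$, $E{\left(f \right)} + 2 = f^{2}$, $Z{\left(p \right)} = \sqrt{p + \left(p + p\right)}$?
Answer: $836 + 60 \sqrt{2} \approx 920.85$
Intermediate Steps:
$Z{\left(p \right)} = \sqrt{3} \sqrt{p}$ ($Z{\left(p \right)} = \sqrt{p + 2 p} = \sqrt{3 p} = \sqrt{3} \sqrt{p}$)
$E{\left(f \right)} = -2 + f^{2}$
$r{\left(C \right)} = - 60 \sqrt{2} - 24 C$ ($r{\left(C \right)} = - 4 \left(C + 5 \left(C + \sqrt{3} \sqrt{6}\right)\right) = - 4 \left(C + 5 \left(C + 3 \sqrt{2}\right)\right) = - 4 \left(C + \left(5 C + 15 \sqrt{2}\right)\right) = - 4 \left(6 C + 15 \sqrt{2}\right) = - 60 \sqrt{2} - 24 C$)
$20 - r{\left(E{\left(z{\left(-1,0 \right)} \right)} \right)} = 20 - \left(- 60 \sqrt{2} - 24 \left(-2 + 6^{2}\right)\right) = 20 - \left(- 60 \sqrt{2} - 24 \left(-2 + 36\right)\right) = 20 - \left(- 60 \sqrt{2} - 816\right) = 20 - \left(-816 - 60 \sqrt{2}\right) = 20 + \left(816 + 60 \sqrt{2}\right) = 836 + 60 \sqrt{2}$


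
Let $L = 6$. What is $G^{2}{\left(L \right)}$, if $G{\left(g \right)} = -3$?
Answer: $9$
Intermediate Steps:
$G^{2}{\left(L \right)} = \left(-3\right)^{2} = 9$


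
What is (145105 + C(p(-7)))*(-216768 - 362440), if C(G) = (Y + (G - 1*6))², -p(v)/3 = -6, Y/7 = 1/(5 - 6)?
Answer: -84060457040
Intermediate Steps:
Y = -7 (Y = 7/(5 - 6) = 7/(-1) = 7*(-1) = -7)
p(v) = 18 (p(v) = -3*(-6) = 18)
C(G) = (-13 + G)² (C(G) = (-7 + (G - 1*6))² = (-7 + (G - 6))² = (-7 + (-6 + G))² = (-13 + G)²)
(145105 + C(p(-7)))*(-216768 - 362440) = (145105 + (-13 + 18)²)*(-216768 - 362440) = (145105 + 5²)*(-579208) = (145105 + 25)*(-579208) = 145130*(-579208) = -84060457040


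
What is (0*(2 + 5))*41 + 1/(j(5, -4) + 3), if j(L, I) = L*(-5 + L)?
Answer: ⅓ ≈ 0.33333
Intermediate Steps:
(0*(2 + 5))*41 + 1/(j(5, -4) + 3) = (0*(2 + 5))*41 + 1/(5*(-5 + 5) + 3) = (0*7)*41 + 1/(5*0 + 3) = 0*41 + 1/(0 + 3) = 0 + 1/3 = 0 + ⅓ = ⅓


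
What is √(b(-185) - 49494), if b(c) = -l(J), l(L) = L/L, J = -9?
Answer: I*√49495 ≈ 222.47*I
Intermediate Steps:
l(L) = 1
b(c) = -1 (b(c) = -1*1 = -1)
√(b(-185) - 49494) = √(-1 - 49494) = √(-49495) = I*√49495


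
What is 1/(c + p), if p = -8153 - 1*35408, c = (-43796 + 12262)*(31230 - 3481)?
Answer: -1/875080527 ≈ -1.1428e-9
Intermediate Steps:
c = -875036966 (c = -31534*27749 = -875036966)
p = -43561 (p = -8153 - 35408 = -43561)
1/(c + p) = 1/(-875036966 - 43561) = 1/(-875080527) = -1/875080527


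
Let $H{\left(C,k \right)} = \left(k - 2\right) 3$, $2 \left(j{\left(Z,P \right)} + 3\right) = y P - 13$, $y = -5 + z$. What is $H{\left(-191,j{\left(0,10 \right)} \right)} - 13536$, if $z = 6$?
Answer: $- \frac{27111}{2} \approx -13556.0$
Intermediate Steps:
$y = 1$ ($y = -5 + 6 = 1$)
$j{\left(Z,P \right)} = - \frac{19}{2} + \frac{P}{2}$ ($j{\left(Z,P \right)} = -3 + \frac{1 P - 13}{2} = -3 + \frac{P - 13}{2} = -3 + \frac{-13 + P}{2} = -3 + \left(- \frac{13}{2} + \frac{P}{2}\right) = - \frac{19}{2} + \frac{P}{2}$)
$H{\left(C,k \right)} = -6 + 3 k$ ($H{\left(C,k \right)} = \left(-2 + k\right) 3 = -6 + 3 k$)
$H{\left(-191,j{\left(0,10 \right)} \right)} - 13536 = \left(-6 + 3 \left(- \frac{19}{2} + \frac{1}{2} \cdot 10\right)\right) - 13536 = \left(-6 + 3 \left(- \frac{19}{2} + 5\right)\right) - 13536 = \left(-6 + 3 \left(- \frac{9}{2}\right)\right) - 13536 = \left(-6 - \frac{27}{2}\right) - 13536 = - \frac{39}{2} - 13536 = - \frac{27111}{2}$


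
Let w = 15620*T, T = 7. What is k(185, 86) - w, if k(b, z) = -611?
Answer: -109951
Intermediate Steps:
w = 109340 (w = 15620*7 = 109340)
k(185, 86) - w = -611 - 1*109340 = -611 - 109340 = -109951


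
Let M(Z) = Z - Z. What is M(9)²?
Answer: 0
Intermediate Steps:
M(Z) = 0
M(9)² = 0² = 0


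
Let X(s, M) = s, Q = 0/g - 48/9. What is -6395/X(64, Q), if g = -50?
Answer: -6395/64 ≈ -99.922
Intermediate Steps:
Q = -16/3 (Q = 0/(-50) - 48/9 = 0*(-1/50) - 48*⅑ = 0 - 16/3 = -16/3 ≈ -5.3333)
-6395/X(64, Q) = -6395/64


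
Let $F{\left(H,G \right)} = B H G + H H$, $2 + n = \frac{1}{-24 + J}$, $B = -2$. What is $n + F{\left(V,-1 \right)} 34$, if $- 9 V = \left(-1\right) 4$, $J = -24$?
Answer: $\frac{45253}{1296} \approx 34.917$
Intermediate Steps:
$V = \frac{4}{9}$ ($V = - \frac{\left(-1\right) 4}{9} = \left(- \frac{1}{9}\right) \left(-4\right) = \frac{4}{9} \approx 0.44444$)
$n = - \frac{97}{48}$ ($n = -2 + \frac{1}{-24 - 24} = -2 + \frac{1}{-48} = -2 - \frac{1}{48} = - \frac{97}{48} \approx -2.0208$)
$F{\left(H,G \right)} = H^{2} - 2 G H$ ($F{\left(H,G \right)} = - 2 H G + H H = - 2 G H + H^{2} = H^{2} - 2 G H$)
$n + F{\left(V,-1 \right)} 34 = - \frac{97}{48} + \frac{4 \left(\frac{4}{9} - -2\right)}{9} \cdot 34 = - \frac{97}{48} + \frac{4 \left(\frac{4}{9} + 2\right)}{9} \cdot 34 = - \frac{97}{48} + \frac{4}{9} \cdot \frac{22}{9} \cdot 34 = - \frac{97}{48} + \frac{88}{81} \cdot 34 = - \frac{97}{48} + \frac{2992}{81} = \frac{45253}{1296}$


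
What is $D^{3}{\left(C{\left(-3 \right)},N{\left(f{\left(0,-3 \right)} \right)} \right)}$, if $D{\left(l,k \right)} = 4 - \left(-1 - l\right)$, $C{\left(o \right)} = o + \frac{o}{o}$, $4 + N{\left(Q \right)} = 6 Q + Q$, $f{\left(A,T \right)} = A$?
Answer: $27$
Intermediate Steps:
$N{\left(Q \right)} = -4 + 7 Q$ ($N{\left(Q \right)} = -4 + \left(6 Q + Q\right) = -4 + 7 Q$)
$C{\left(o \right)} = 1 + o$ ($C{\left(o \right)} = o + 1 = 1 + o$)
$D{\left(l,k \right)} = 5 + l$ ($D{\left(l,k \right)} = 4 + \left(1 + l\right) = 5 + l$)
$D^{3}{\left(C{\left(-3 \right)},N{\left(f{\left(0,-3 \right)} \right)} \right)} = \left(5 + \left(1 - 3\right)\right)^{3} = \left(5 - 2\right)^{3} = 3^{3} = 27$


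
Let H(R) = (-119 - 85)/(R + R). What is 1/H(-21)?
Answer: 7/34 ≈ 0.20588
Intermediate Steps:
H(R) = -102/R (H(R) = -204*1/(2*R) = -102/R)
1/H(-21) = 1/(-102/(-21)) = 1/(-102*(-1/21)) = 1/(34/7) = 7/34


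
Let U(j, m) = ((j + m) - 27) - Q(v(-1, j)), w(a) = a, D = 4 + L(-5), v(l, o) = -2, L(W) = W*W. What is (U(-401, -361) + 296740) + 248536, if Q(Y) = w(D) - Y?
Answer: 544456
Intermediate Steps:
L(W) = W**2
D = 29 (D = 4 + (-5)**2 = 4 + 25 = 29)
Q(Y) = 29 - Y
U(j, m) = -58 + j + m (U(j, m) = ((j + m) - 27) - (29 - 1*(-2)) = (-27 + j + m) - (29 + 2) = (-27 + j + m) - 1*31 = (-27 + j + m) - 31 = -58 + j + m)
(U(-401, -361) + 296740) + 248536 = ((-58 - 401 - 361) + 296740) + 248536 = (-820 + 296740) + 248536 = 295920 + 248536 = 544456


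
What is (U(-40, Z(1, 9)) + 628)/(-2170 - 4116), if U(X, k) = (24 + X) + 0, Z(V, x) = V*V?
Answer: -306/3143 ≈ -0.097359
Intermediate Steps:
Z(V, x) = V²
U(X, k) = 24 + X
(U(-40, Z(1, 9)) + 628)/(-2170 - 4116) = ((24 - 40) + 628)/(-2170 - 4116) = (-16 + 628)/(-6286) = 612*(-1/6286) = -306/3143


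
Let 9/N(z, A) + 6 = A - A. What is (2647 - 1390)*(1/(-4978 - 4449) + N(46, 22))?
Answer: -35551731/18854 ≈ -1885.6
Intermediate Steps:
N(z, A) = -3/2 (N(z, A) = 9/(-6 + (A - A)) = 9/(-6 + 0) = 9/(-6) = 9*(-⅙) = -3/2)
(2647 - 1390)*(1/(-4978 - 4449) + N(46, 22)) = (2647 - 1390)*(1/(-4978 - 4449) - 3/2) = 1257*(1/(-9427) - 3/2) = 1257*(-1/9427 - 3/2) = 1257*(-28283/18854) = -35551731/18854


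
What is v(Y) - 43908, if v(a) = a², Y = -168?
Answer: -15684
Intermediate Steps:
v(Y) - 43908 = (-168)² - 43908 = 28224 - 43908 = -15684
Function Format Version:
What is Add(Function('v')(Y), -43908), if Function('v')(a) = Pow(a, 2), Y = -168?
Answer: -15684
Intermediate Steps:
Add(Function('v')(Y), -43908) = Add(Pow(-168, 2), -43908) = Add(28224, -43908) = -15684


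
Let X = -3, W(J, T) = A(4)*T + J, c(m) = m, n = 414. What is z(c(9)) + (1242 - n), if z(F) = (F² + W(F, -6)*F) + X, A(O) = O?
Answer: 771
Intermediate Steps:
W(J, T) = J + 4*T (W(J, T) = 4*T + J = J + 4*T)
z(F) = -3 + F² + F*(-24 + F) (z(F) = (F² + (F + 4*(-6))*F) - 3 = (F² + (F - 24)*F) - 3 = (F² + (-24 + F)*F) - 3 = (F² + F*(-24 + F)) - 3 = -3 + F² + F*(-24 + F))
z(c(9)) + (1242 - n) = (-3 + 9² + 9*(-24 + 9)) + (1242 - 1*414) = (-3 + 81 + 9*(-15)) + (1242 - 414) = (-3 + 81 - 135) + 828 = -57 + 828 = 771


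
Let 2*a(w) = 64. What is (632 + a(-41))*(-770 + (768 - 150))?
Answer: -100928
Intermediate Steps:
a(w) = 32 (a(w) = (½)*64 = 32)
(632 + a(-41))*(-770 + (768 - 150)) = (632 + 32)*(-770 + (768 - 150)) = 664*(-770 + 618) = 664*(-152) = -100928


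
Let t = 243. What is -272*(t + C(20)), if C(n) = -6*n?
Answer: -33456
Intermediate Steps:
-272*(t + C(20)) = -272*(243 - 6*20) = -272*(243 - 120) = -272*123 = -33456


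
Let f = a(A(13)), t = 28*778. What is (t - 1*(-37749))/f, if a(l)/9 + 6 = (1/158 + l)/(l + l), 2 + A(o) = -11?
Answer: -244561564/203355 ≈ -1202.6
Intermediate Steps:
t = 21784
A(o) = -13 (A(o) = -2 - 11 = -13)
a(l) = -54 + 9*(1/158 + l)/(2*l) (a(l) = -54 + 9*((1/158 + l)/(l + l)) = -54 + 9*((1/158 + l)/((2*l))) = -54 + 9*((1/158 + l)*(1/(2*l))) = -54 + 9*((1/158 + l)/(2*l)) = -54 + 9*(1/158 + l)/(2*l))
f = -203355/4108 (f = (9/316)*(1 - 1738*(-13))/(-13) = (9/316)*(-1/13)*(1 + 22594) = (9/316)*(-1/13)*22595 = -203355/4108 ≈ -49.502)
(t - 1*(-37749))/f = (21784 - 1*(-37749))/(-203355/4108) = (21784 + 37749)*(-4108/203355) = 59533*(-4108/203355) = -244561564/203355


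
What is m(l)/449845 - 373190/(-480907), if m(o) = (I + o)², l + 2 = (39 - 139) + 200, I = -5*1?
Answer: 172037020193/216333609415 ≈ 0.79524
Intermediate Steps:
I = -5
l = 98 (l = -2 + ((39 - 139) + 200) = -2 + (-100 + 200) = -2 + 100 = 98)
m(o) = (-5 + o)²
m(l)/449845 - 373190/(-480907) = (-5 + 98)²/449845 - 373190/(-480907) = 93²*(1/449845) - 373190*(-1/480907) = 8649*(1/449845) + 373190/480907 = 8649/449845 + 373190/480907 = 172037020193/216333609415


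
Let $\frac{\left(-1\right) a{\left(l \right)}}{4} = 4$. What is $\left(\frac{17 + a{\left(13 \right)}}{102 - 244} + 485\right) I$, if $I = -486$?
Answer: $- \frac{16735167}{71} \approx -2.3571 \cdot 10^{5}$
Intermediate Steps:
$a{\left(l \right)} = -16$ ($a{\left(l \right)} = \left(-4\right) 4 = -16$)
$\left(\frac{17 + a{\left(13 \right)}}{102 - 244} + 485\right) I = \left(\frac{17 - 16}{102 - 244} + 485\right) \left(-486\right) = \left(1 \frac{1}{-142} + 485\right) \left(-486\right) = \left(1 \left(- \frac{1}{142}\right) + 485\right) \left(-486\right) = \left(- \frac{1}{142} + 485\right) \left(-486\right) = \frac{68869}{142} \left(-486\right) = - \frac{16735167}{71}$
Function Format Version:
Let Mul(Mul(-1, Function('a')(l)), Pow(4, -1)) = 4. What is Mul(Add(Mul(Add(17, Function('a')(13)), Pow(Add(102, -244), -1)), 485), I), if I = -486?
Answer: Rational(-16735167, 71) ≈ -2.3571e+5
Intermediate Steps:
Function('a')(l) = -16 (Function('a')(l) = Mul(-4, 4) = -16)
Mul(Add(Mul(Add(17, Function('a')(13)), Pow(Add(102, -244), -1)), 485), I) = Mul(Add(Mul(Add(17, -16), Pow(Add(102, -244), -1)), 485), -486) = Mul(Add(Mul(1, Pow(-142, -1)), 485), -486) = Mul(Add(Mul(1, Rational(-1, 142)), 485), -486) = Mul(Add(Rational(-1, 142), 485), -486) = Mul(Rational(68869, 142), -486) = Rational(-16735167, 71)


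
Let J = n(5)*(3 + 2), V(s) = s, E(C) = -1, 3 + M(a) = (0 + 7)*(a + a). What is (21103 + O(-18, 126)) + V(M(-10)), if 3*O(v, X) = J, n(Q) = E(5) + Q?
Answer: 62900/3 ≈ 20967.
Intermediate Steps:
M(a) = -3 + 14*a (M(a) = -3 + (0 + 7)*(a + a) = -3 + 7*(2*a) = -3 + 14*a)
n(Q) = -1 + Q
J = 20 (J = (-1 + 5)*(3 + 2) = 4*5 = 20)
O(v, X) = 20/3 (O(v, X) = (⅓)*20 = 20/3)
(21103 + O(-18, 126)) + V(M(-10)) = (21103 + 20/3) + (-3 + 14*(-10)) = 63329/3 + (-3 - 140) = 63329/3 - 143 = 62900/3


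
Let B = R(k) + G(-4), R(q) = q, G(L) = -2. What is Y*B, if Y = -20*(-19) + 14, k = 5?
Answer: 1182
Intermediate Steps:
Y = 394 (Y = 380 + 14 = 394)
B = 3 (B = 5 - 2 = 3)
Y*B = 394*3 = 1182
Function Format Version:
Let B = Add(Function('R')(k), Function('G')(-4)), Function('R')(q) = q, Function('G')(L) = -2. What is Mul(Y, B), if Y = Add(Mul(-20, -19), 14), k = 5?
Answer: 1182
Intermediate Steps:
Y = 394 (Y = Add(380, 14) = 394)
B = 3 (B = Add(5, -2) = 3)
Mul(Y, B) = Mul(394, 3) = 1182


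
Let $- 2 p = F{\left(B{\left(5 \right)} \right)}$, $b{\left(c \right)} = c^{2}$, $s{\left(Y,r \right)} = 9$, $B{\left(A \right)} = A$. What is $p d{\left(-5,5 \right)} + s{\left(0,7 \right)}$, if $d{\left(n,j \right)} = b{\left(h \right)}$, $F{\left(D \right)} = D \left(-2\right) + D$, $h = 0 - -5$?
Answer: $\frac{143}{2} \approx 71.5$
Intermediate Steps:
$h = 5$ ($h = 0 + 5 = 5$)
$F{\left(D \right)} = - D$ ($F{\left(D \right)} = - 2 D + D = - D$)
$p = \frac{5}{2}$ ($p = - \frac{\left(-1\right) 5}{2} = \left(- \frac{1}{2}\right) \left(-5\right) = \frac{5}{2} \approx 2.5$)
$d{\left(n,j \right)} = 25$ ($d{\left(n,j \right)} = 5^{2} = 25$)
$p d{\left(-5,5 \right)} + s{\left(0,7 \right)} = \frac{5}{2} \cdot 25 + 9 = \frac{125}{2} + 9 = \frac{143}{2}$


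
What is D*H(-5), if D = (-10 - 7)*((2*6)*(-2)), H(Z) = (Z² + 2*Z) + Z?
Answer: 4080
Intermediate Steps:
H(Z) = Z² + 3*Z
D = 408 (D = -204*(-2) = -17*(-24) = 408)
D*H(-5) = 408*(-5*(3 - 5)) = 408*(-5*(-2)) = 408*10 = 4080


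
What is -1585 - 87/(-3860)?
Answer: -6118013/3860 ≈ -1585.0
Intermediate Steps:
-1585 - 87/(-3860) = -1585 - 87*(-1)/3860 = -1585 - 1*(-87/3860) = -1585 + 87/3860 = -6118013/3860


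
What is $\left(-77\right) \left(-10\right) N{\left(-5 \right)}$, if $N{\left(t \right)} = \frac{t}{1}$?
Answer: $-3850$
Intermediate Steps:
$N{\left(t \right)} = t$ ($N{\left(t \right)} = t 1 = t$)
$\left(-77\right) \left(-10\right) N{\left(-5 \right)} = \left(-77\right) \left(-10\right) \left(-5\right) = 770 \left(-5\right) = -3850$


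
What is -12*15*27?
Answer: -4860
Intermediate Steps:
-12*15*27 = -180*27 = -4860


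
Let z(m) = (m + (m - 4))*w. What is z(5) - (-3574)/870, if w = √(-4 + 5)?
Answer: 4397/435 ≈ 10.108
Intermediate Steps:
w = 1 (w = √1 = 1)
z(m) = -4 + 2*m (z(m) = (m + (m - 4))*1 = (m + (-4 + m))*1 = (-4 + 2*m)*1 = -4 + 2*m)
z(5) - (-3574)/870 = (-4 + 2*5) - (-3574)/870 = (-4 + 10) - (-3574)/870 = 6 - 1*(-1787/435) = 6 + 1787/435 = 4397/435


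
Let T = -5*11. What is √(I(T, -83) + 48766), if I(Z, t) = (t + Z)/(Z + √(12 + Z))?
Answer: √(48766 + 138/(55 - I*√43)) ≈ 220.84 + 0.0007*I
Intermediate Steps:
T = -55
I(Z, t) = (Z + t)/(Z + √(12 + Z))
√(I(T, -83) + 48766) = √((-55 - 83)/(-55 + √(12 - 55)) + 48766) = √(-138/(-55 + √(-43)) + 48766) = √(-138/(-55 + I*√43) + 48766) = √(48766 - 138/(-55 + I*√43))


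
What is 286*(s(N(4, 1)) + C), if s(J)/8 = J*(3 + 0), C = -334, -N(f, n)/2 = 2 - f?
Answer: -68068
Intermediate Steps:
N(f, n) = -4 + 2*f (N(f, n) = -2*(2 - f) = -4 + 2*f)
s(J) = 24*J (s(J) = 8*(J*(3 + 0)) = 8*(J*3) = 8*(3*J) = 24*J)
286*(s(N(4, 1)) + C) = 286*(24*(-4 + 2*4) - 334) = 286*(24*(-4 + 8) - 334) = 286*(24*4 - 334) = 286*(96 - 334) = 286*(-238) = -68068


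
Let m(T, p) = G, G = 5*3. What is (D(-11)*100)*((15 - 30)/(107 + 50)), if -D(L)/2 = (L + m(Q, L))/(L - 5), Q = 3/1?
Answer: -750/157 ≈ -4.7771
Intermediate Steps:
G = 15
Q = 3 (Q = 3*1 = 3)
m(T, p) = 15
D(L) = -2*(15 + L)/(-5 + L) (D(L) = -2*(L + 15)/(L - 5) = -2*(15 + L)/(-5 + L))
(D(-11)*100)*((15 - 30)/(107 + 50)) = ((2*(-15 - 1*(-11))/(-5 - 11))*100)*((15 - 30)/(107 + 50)) = ((2*(-15 + 11)/(-16))*100)*(-15/157) = ((2*(-1/16)*(-4))*100)*(-15*1/157) = ((½)*100)*(-15/157) = 50*(-15/157) = -750/157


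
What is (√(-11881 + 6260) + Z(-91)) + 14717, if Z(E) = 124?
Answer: 14841 + I*√5621 ≈ 14841.0 + 74.973*I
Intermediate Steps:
(√(-11881 + 6260) + Z(-91)) + 14717 = (√(-11881 + 6260) + 124) + 14717 = (√(-5621) + 124) + 14717 = (I*√5621 + 124) + 14717 = (124 + I*√5621) + 14717 = 14841 + I*√5621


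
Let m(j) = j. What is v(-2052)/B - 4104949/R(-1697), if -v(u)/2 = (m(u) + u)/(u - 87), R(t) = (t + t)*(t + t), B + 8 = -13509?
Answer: -39530426056633/111018030777556 ≈ -0.35607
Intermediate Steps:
B = -13517 (B = -8 - 13509 = -13517)
R(t) = 4*t**2 (R(t) = (2*t)*(2*t) = 4*t**2)
v(u) = -4*u/(-87 + u) (v(u) = -2*(u + u)/(u - 87) = -2*2*u/(-87 + u) = -4*u/(-87 + u))
v(-2052)/B - 4104949/R(-1697) = -4*(-2052)/(-87 - 2052)/(-13517) - 4104949/(4*(-1697)**2) = -4*(-2052)/(-2139)*(-1/13517) - 4104949/(4*2879809) = -4*(-2052)*(-1/2139)*(-1/13517) - 4104949/11519236 = -2736/713*(-1/13517) - 4104949*1/11519236 = 2736/9637621 - 4104949/11519236 = -39530426056633/111018030777556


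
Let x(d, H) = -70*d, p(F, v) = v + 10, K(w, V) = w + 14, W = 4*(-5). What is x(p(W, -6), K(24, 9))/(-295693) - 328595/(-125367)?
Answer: 97198344095/37070144331 ≈ 2.6220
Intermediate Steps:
W = -20
K(w, V) = 14 + w
p(F, v) = 10 + v
x(p(W, -6), K(24, 9))/(-295693) - 328595/(-125367) = -70*(10 - 6)/(-295693) - 328595/(-125367) = -70*4*(-1/295693) - 328595*(-1/125367) = -280*(-1/295693) + 328595/125367 = 280/295693 + 328595/125367 = 97198344095/37070144331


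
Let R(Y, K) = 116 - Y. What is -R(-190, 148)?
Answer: -306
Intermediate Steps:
-R(-190, 148) = -(116 - 1*(-190)) = -(116 + 190) = -1*306 = -306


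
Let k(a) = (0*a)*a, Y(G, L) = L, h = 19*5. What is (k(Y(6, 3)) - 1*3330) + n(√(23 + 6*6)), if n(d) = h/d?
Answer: -3330 + 95*√59/59 ≈ -3317.6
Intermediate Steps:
h = 95
n(d) = 95/d
k(a) = 0 (k(a) = 0*a = 0)
(k(Y(6, 3)) - 1*3330) + n(√(23 + 6*6)) = (0 - 1*3330) + 95/(√(23 + 6*6)) = (0 - 3330) + 95/(√(23 + 36)) = -3330 + 95/(√59) = -3330 + 95*(√59/59) = -3330 + 95*√59/59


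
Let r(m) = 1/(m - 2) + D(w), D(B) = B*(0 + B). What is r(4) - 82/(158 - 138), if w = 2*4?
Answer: 302/5 ≈ 60.400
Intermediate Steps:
w = 8
D(B) = B² (D(B) = B*B = B²)
r(m) = 64 + 1/(-2 + m) (r(m) = 1/(m - 2) + 8² = 1/(-2 + m) + 64 = 64 + 1/(-2 + m))
r(4) - 82/(158 - 138) = (-127 + 64*4)/(-2 + 4) - 82/(158 - 138) = (-127 + 256)/2 - 82/20 = (½)*129 + (1/20)*(-82) = 129/2 - 41/10 = 302/5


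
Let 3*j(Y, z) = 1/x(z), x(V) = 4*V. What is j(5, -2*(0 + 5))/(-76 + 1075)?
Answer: -1/119880 ≈ -8.3417e-6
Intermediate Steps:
j(Y, z) = 1/(12*z) (j(Y, z) = 1/(3*((4*z))) = (1/(4*z))/3 = 1/(12*z))
j(5, -2*(0 + 5))/(-76 + 1075) = (1/(12*((-2*(0 + 5)))))/(-76 + 1075) = (1/(12*((-2*5))))/999 = ((1/12)/(-10))*(1/999) = ((1/12)*(-⅒))*(1/999) = -1/120*1/999 = -1/119880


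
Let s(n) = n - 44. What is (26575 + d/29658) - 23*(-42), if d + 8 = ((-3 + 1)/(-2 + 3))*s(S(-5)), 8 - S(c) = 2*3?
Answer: 408405527/14829 ≈ 27541.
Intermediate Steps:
S(c) = 2 (S(c) = 8 - 2*3 = 8 - 1*6 = 8 - 6 = 2)
s(n) = -44 + n
d = 76 (d = -8 + ((-3 + 1)/(-2 + 3))*(-44 + 2) = -8 - 2/1*(-42) = -8 - 2*1*(-42) = -8 - 2*(-42) = -8 + 84 = 76)
(26575 + d/29658) - 23*(-42) = (26575 + 76/29658) - 23*(-42) = (26575 + 76*(1/29658)) + 966 = (26575 + 38/14829) + 966 = 394080713/14829 + 966 = 408405527/14829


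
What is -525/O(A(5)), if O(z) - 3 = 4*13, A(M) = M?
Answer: -105/11 ≈ -9.5455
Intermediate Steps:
O(z) = 55 (O(z) = 3 + 4*13 = 3 + 52 = 55)
-525/O(A(5)) = -525/55 = -525*1/55 = -105/11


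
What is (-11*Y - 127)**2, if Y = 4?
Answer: 29241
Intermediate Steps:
(-11*Y - 127)**2 = (-11*4 - 127)**2 = (-44 - 127)**2 = (-171)**2 = 29241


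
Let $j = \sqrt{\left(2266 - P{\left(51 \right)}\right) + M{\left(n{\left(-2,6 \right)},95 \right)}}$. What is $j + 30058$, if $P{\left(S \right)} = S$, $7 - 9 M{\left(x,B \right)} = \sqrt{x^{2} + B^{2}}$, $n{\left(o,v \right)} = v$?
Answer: $30058 + \frac{\sqrt{19942 - \sqrt{9061}}}{3} \approx 30105.0$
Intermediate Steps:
$M{\left(x,B \right)} = \frac{7}{9} - \frac{\sqrt{B^{2} + x^{2}}}{9}$ ($M{\left(x,B \right)} = \frac{7}{9} - \frac{\sqrt{x^{2} + B^{2}}}{9} = \frac{7}{9} - \frac{\sqrt{B^{2} + x^{2}}}{9}$)
$j = \sqrt{\frac{19942}{9} - \frac{\sqrt{9061}}{9}}$ ($j = \sqrt{\left(2266 - 51\right) + \left(\frac{7}{9} - \frac{\sqrt{95^{2} + 6^{2}}}{9}\right)} = \sqrt{\left(2266 - 51\right) + \left(\frac{7}{9} - \frac{\sqrt{9025 + 36}}{9}\right)} = \sqrt{2215 + \left(\frac{7}{9} - \frac{\sqrt{9061}}{9}\right)} = \sqrt{\frac{19942}{9} - \frac{\sqrt{9061}}{9}} \approx 46.96$)
$j + 30058 = \frac{\sqrt{19942 - \sqrt{9061}}}{3} + 30058 = 30058 + \frac{\sqrt{19942 - \sqrt{9061}}}{3}$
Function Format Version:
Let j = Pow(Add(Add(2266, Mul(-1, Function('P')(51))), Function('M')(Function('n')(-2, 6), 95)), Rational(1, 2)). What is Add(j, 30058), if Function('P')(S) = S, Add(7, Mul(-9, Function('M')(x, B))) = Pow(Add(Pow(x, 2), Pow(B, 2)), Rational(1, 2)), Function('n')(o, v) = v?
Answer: Add(30058, Mul(Rational(1, 3), Pow(Add(19942, Mul(-1, Pow(9061, Rational(1, 2)))), Rational(1, 2)))) ≈ 30105.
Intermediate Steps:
Function('M')(x, B) = Add(Rational(7, 9), Mul(Rational(-1, 9), Pow(Add(Pow(B, 2), Pow(x, 2)), Rational(1, 2)))) (Function('M')(x, B) = Add(Rational(7, 9), Mul(Rational(-1, 9), Pow(Add(Pow(x, 2), Pow(B, 2)), Rational(1, 2)))) = Add(Rational(7, 9), Mul(Rational(-1, 9), Pow(Add(Pow(B, 2), Pow(x, 2)), Rational(1, 2)))))
j = Pow(Add(Rational(19942, 9), Mul(Rational(-1, 9), Pow(9061, Rational(1, 2)))), Rational(1, 2)) (j = Pow(Add(Add(2266, Mul(-1, 51)), Add(Rational(7, 9), Mul(Rational(-1, 9), Pow(Add(Pow(95, 2), Pow(6, 2)), Rational(1, 2))))), Rational(1, 2)) = Pow(Add(Add(2266, -51), Add(Rational(7, 9), Mul(Rational(-1, 9), Pow(Add(9025, 36), Rational(1, 2))))), Rational(1, 2)) = Pow(Add(2215, Add(Rational(7, 9), Mul(Rational(-1, 9), Pow(9061, Rational(1, 2))))), Rational(1, 2)) = Pow(Add(Rational(19942, 9), Mul(Rational(-1, 9), Pow(9061, Rational(1, 2)))), Rational(1, 2)) ≈ 46.960)
Add(j, 30058) = Add(Mul(Rational(1, 3), Pow(Add(19942, Mul(-1, Pow(9061, Rational(1, 2)))), Rational(1, 2))), 30058) = Add(30058, Mul(Rational(1, 3), Pow(Add(19942, Mul(-1, Pow(9061, Rational(1, 2)))), Rational(1, 2))))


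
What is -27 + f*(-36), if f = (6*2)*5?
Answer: -2187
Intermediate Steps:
f = 60 (f = 12*5 = 60)
-27 + f*(-36) = -27 + 60*(-36) = -27 - 2160 = -2187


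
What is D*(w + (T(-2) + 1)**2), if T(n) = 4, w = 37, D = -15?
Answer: -930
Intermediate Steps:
D*(w + (T(-2) + 1)**2) = -15*(37 + (4 + 1)**2) = -15*(37 + 5**2) = -15*(37 + 25) = -15*62 = -930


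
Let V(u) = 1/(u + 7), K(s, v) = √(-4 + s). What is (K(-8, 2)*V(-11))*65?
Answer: -65*I*√3/2 ≈ -56.292*I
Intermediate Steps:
V(u) = 1/(7 + u)
(K(-8, 2)*V(-11))*65 = (√(-4 - 8)/(7 - 11))*65 = (√(-12)/(-4))*65 = ((2*I*√3)*(-¼))*65 = -I*√3/2*65 = -65*I*√3/2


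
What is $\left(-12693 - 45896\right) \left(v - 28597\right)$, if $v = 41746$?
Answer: $-770386761$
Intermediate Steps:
$\left(-12693 - 45896\right) \left(v - 28597\right) = \left(-12693 - 45896\right) \left(41746 - 28597\right) = \left(-58589\right) 13149 = -770386761$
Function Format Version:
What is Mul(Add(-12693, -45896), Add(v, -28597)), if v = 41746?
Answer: -770386761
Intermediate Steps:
Mul(Add(-12693, -45896), Add(v, -28597)) = Mul(Add(-12693, -45896), Add(41746, -28597)) = Mul(-58589, 13149) = -770386761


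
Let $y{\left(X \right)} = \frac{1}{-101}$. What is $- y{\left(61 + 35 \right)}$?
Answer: $\frac{1}{101} \approx 0.009901$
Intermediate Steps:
$y{\left(X \right)} = - \frac{1}{101}$
$- y{\left(61 + 35 \right)} = \left(-1\right) \left(- \frac{1}{101}\right) = \frac{1}{101}$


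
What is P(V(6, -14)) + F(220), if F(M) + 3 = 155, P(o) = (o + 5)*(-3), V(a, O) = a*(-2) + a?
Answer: 155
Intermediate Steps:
V(a, O) = -a (V(a, O) = -2*a + a = -a)
P(o) = -15 - 3*o (P(o) = (5 + o)*(-3) = -15 - 3*o)
F(M) = 152 (F(M) = -3 + 155 = 152)
P(V(6, -14)) + F(220) = (-15 - (-3)*6) + 152 = (-15 - 3*(-6)) + 152 = (-15 + 18) + 152 = 3 + 152 = 155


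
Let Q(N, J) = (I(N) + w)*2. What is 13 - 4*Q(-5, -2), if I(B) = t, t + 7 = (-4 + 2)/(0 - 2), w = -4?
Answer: 93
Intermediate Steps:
t = -6 (t = -7 + (-4 + 2)/(0 - 2) = -7 - 2/(-2) = -7 - 2*(-1/2) = -7 + 1 = -6)
I(B) = -6
Q(N, J) = -20 (Q(N, J) = (-6 - 4)*2 = -10*2 = -20)
13 - 4*Q(-5, -2) = 13 - 4*(-20) = 13 + 80 = 93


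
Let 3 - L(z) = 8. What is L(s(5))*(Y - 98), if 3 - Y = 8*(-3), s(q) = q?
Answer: 355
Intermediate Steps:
L(z) = -5 (L(z) = 3 - 1*8 = 3 - 8 = -5)
Y = 27 (Y = 3 - 8*(-3) = 3 - 1*(-24) = 3 + 24 = 27)
L(s(5))*(Y - 98) = -5*(27 - 98) = -5*(-71) = 355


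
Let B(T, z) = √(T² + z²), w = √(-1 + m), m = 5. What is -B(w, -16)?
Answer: -2*√65 ≈ -16.125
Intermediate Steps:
w = 2 (w = √(-1 + 5) = √4 = 2)
-B(w, -16) = -√(2² + (-16)²) = -√(4 + 256) = -√260 = -2*√65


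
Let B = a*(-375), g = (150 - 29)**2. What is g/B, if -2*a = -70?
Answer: -14641/13125 ≈ -1.1155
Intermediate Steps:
a = 35 (a = -1/2*(-70) = 35)
g = 14641 (g = 121**2 = 14641)
B = -13125 (B = 35*(-375) = -13125)
g/B = 14641/(-13125) = 14641*(-1/13125) = -14641/13125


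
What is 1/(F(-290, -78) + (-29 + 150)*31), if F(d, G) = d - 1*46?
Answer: 1/3415 ≈ 0.00029283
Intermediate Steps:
F(d, G) = -46 + d (F(d, G) = d - 46 = -46 + d)
1/(F(-290, -78) + (-29 + 150)*31) = 1/((-46 - 290) + (-29 + 150)*31) = 1/(-336 + 121*31) = 1/(-336 + 3751) = 1/3415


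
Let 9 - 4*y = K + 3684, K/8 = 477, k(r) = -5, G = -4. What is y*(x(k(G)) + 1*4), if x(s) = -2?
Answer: -7491/2 ≈ -3745.5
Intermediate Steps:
K = 3816 (K = 8*477 = 3816)
y = -7491/4 (y = 9/4 - (3816 + 3684)/4 = 9/4 - ¼*7500 = 9/4 - 1875 = -7491/4 ≈ -1872.8)
y*(x(k(G)) + 1*4) = -7491*(-2 + 1*4)/4 = -7491*(-2 + 4)/4 = -7491/4*2 = -7491/2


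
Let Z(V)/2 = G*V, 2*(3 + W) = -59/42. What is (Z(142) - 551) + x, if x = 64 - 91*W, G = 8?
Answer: 25463/12 ≈ 2121.9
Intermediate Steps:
W = -311/84 (W = -3 + (-59/42)/2 = -3 + (-59*1/42)/2 = -3 + (½)*(-59/42) = -3 - 59/84 = -311/84 ≈ -3.7024)
Z(V) = 16*V (Z(V) = 2*(8*V) = 16*V)
x = 4811/12 (x = 64 - 91*(-311/84) = 64 + 4043/12 = 4811/12 ≈ 400.92)
(Z(142) - 551) + x = (16*142 - 551) + 4811/12 = (2272 - 551) + 4811/12 = 1721 + 4811/12 = 25463/12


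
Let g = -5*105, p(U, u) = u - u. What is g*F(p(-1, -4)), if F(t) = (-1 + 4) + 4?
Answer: -3675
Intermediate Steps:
p(U, u) = 0
F(t) = 7 (F(t) = 3 + 4 = 7)
g = -525
g*F(p(-1, -4)) = -525*7 = -3675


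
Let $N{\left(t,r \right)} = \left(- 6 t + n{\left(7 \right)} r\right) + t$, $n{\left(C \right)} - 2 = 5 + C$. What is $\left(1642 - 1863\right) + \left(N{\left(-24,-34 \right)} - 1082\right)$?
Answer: $-1659$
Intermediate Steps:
$n{\left(C \right)} = 7 + C$ ($n{\left(C \right)} = 2 + \left(5 + C\right) = 7 + C$)
$N{\left(t,r \right)} = - 5 t + 14 r$ ($N{\left(t,r \right)} = \left(- 6 t + \left(7 + 7\right) r\right) + t = \left(- 6 t + 14 r\right) + t = - 5 t + 14 r$)
$\left(1642 - 1863\right) + \left(N{\left(-24,-34 \right)} - 1082\right) = \left(1642 - 1863\right) + \left(\left(\left(-5\right) \left(-24\right) + 14 \left(-34\right)\right) - 1082\right) = -221 + \left(\left(120 - 476\right) - 1082\right) = -221 - 1438 = -1659$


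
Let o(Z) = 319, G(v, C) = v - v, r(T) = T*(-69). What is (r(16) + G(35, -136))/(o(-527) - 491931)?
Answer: 276/122903 ≈ 0.0022457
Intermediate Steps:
r(T) = -69*T
G(v, C) = 0
(r(16) + G(35, -136))/(o(-527) - 491931) = (-69*16 + 0)/(319 - 491931) = (-1104 + 0)/(-491612) = -1104*(-1/491612) = 276/122903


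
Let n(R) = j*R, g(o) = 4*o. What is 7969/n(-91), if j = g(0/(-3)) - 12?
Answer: 613/84 ≈ 7.2976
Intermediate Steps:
j = -12 (j = 4*(0/(-3)) - 12 = 4*(0*(-⅓)) - 12 = 4*0 - 12 = 0 - 12 = -12)
n(R) = -12*R
7969/n(-91) = 7969/((-12*(-91))) = 7969/1092 = 7969*(1/1092) = 613/84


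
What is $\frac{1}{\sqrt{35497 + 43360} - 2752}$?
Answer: $- \frac{2752}{7494647} - \frac{\sqrt{78857}}{7494647} \approx -0.00040466$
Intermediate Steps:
$\frac{1}{\sqrt{35497 + 43360} - 2752} = \frac{1}{\sqrt{78857} - 2752} = \frac{1}{-2752 + \sqrt{78857}}$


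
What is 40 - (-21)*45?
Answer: 985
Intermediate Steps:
40 - (-21)*45 = 40 - 21*(-45) = 40 + 945 = 985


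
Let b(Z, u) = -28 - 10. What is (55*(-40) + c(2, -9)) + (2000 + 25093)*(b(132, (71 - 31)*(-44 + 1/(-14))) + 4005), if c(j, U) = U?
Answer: 107475722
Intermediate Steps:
b(Z, u) = -38
(55*(-40) + c(2, -9)) + (2000 + 25093)*(b(132, (71 - 31)*(-44 + 1/(-14))) + 4005) = (55*(-40) - 9) + (2000 + 25093)*(-38 + 4005) = (-2200 - 9) + 27093*3967 = -2209 + 107477931 = 107475722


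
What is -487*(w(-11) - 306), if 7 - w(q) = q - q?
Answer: 145613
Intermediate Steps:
w(q) = 7 (w(q) = 7 - (q - q) = 7 - 1*0 = 7 + 0 = 7)
-487*(w(-11) - 306) = -487*(7 - 306) = -487*(-299) = 145613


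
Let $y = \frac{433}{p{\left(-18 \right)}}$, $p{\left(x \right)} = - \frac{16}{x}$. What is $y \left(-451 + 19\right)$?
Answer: $-210438$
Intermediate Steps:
$y = \frac{3897}{8}$ ($y = \frac{433}{\left(-16\right) \frac{1}{-18}} = \frac{433}{\left(-16\right) \left(- \frac{1}{18}\right)} = \frac{433}{\frac{8}{9}} = 433 \cdot \frac{9}{8} = \frac{3897}{8} \approx 487.13$)
$y \left(-451 + 19\right) = \frac{3897 \left(-451 + 19\right)}{8} = \frac{3897}{8} \left(-432\right) = -210438$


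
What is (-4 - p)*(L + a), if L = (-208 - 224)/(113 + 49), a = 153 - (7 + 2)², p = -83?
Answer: 16432/3 ≈ 5477.3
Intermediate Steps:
a = 72 (a = 153 - 1*9² = 153 - 1*81 = 153 - 81 = 72)
L = -8/3 (L = -432/162 = -432*1/162 = -8/3 ≈ -2.6667)
(-4 - p)*(L + a) = (-4 - 1*(-83))*(-8/3 + 72) = (-4 + 83)*(208/3) = 79*(208/3) = 16432/3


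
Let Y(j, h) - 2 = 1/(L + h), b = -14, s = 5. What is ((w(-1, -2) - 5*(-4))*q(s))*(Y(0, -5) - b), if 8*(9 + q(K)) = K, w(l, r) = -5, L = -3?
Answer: -127635/64 ≈ -1994.3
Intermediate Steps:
q(K) = -9 + K/8
Y(j, h) = 2 + 1/(-3 + h)
((w(-1, -2) - 5*(-4))*q(s))*(Y(0, -5) - b) = ((-5 - 5*(-4))*(-9 + (1/8)*5))*((-5 + 2*(-5))/(-3 - 5) - 1*(-14)) = ((-5 + 20)*(-9 + 5/8))*((-5 - 10)/(-8) + 14) = (15*(-67/8))*(-1/8*(-15) + 14) = -1005*(15/8 + 14)/8 = -1005/8*127/8 = -127635/64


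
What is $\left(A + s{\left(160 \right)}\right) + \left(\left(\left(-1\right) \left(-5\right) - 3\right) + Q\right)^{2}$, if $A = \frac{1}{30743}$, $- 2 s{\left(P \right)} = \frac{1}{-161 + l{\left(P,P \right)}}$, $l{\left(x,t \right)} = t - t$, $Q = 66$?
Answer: $\frac{45774144569}{9899246} \approx 4624.0$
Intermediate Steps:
$l{\left(x,t \right)} = 0$
$s{\left(P \right)} = \frac{1}{322}$ ($s{\left(P \right)} = - \frac{1}{2 \left(-161 + 0\right)} = - \frac{1}{2 \left(-161\right)} = \left(- \frac{1}{2}\right) \left(- \frac{1}{161}\right) = \frac{1}{322}$)
$A = \frac{1}{30743} \approx 3.2528 \cdot 10^{-5}$
$\left(A + s{\left(160 \right)}\right) + \left(\left(\left(-1\right) \left(-5\right) - 3\right) + Q\right)^{2} = \left(\frac{1}{30743} + \frac{1}{322}\right) + \left(\left(\left(-1\right) \left(-5\right) - 3\right) + 66\right)^{2} = \frac{31065}{9899246} + \left(\left(5 - 3\right) + 66\right)^{2} = \frac{31065}{9899246} + \left(2 + 66\right)^{2} = \frac{31065}{9899246} + 68^{2} = \frac{31065}{9899246} + 4624 = \frac{45774144569}{9899246}$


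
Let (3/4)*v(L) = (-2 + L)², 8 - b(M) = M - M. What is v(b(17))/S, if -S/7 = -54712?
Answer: 6/47873 ≈ 0.00012533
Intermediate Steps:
b(M) = 8 (b(M) = 8 - (M - M) = 8 - 1*0 = 8 + 0 = 8)
v(L) = 4*(-2 + L)²/3
S = 382984 (S = -7*(-54712) = 382984)
v(b(17))/S = (4*(-2 + 8)²/3)/382984 = ((4/3)*6²)*(1/382984) = ((4/3)*36)*(1/382984) = 48*(1/382984) = 6/47873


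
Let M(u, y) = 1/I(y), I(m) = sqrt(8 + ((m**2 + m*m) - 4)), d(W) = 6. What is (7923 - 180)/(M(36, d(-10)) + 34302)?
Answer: 20185629336/89423667503 - 15486*sqrt(19)/89423667503 ≈ 0.22573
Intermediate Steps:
I(m) = sqrt(4 + 2*m**2) (I(m) = sqrt(8 + ((m**2 + m**2) - 4)) = sqrt(8 + (2*m**2 - 4)) = sqrt(8 + (-4 + 2*m**2)) = sqrt(4 + 2*m**2))
M(u, y) = 1/sqrt(4 + 2*y**2) (M(u, y) = 1/(sqrt(4 + 2*y**2)) = 1/sqrt(4 + 2*y**2))
(7923 - 180)/(M(36, d(-10)) + 34302) = (7923 - 180)/(sqrt(2)/(2*sqrt(2 + 6**2)) + 34302) = 7743/(sqrt(2)/(2*sqrt(2 + 36)) + 34302) = 7743/(sqrt(2)/(2*sqrt(38)) + 34302) = 7743/(sqrt(2)*(sqrt(38)/38)/2 + 34302) = 7743/(sqrt(19)/38 + 34302) = 7743/(34302 + sqrt(19)/38)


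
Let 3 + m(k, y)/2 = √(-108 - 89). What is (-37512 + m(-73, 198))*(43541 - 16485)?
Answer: -1015087008 + 54112*I*√197 ≈ -1.0151e+9 + 7.595e+5*I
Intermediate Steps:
m(k, y) = -6 + 2*I*√197 (m(k, y) = -6 + 2*√(-108 - 89) = -6 + 2*√(-197) = -6 + 2*(I*√197) = -6 + 2*I*√197)
(-37512 + m(-73, 198))*(43541 - 16485) = (-37512 + (-6 + 2*I*√197))*(43541 - 16485) = (-37518 + 2*I*√197)*27056 = -1015087008 + 54112*I*√197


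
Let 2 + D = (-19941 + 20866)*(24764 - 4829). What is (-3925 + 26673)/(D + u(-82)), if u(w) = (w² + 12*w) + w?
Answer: 22748/18445531 ≈ 0.0012333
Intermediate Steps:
D = 18439873 (D = -2 + (-19941 + 20866)*(24764 - 4829) = -2 + 925*19935 = -2 + 18439875 = 18439873)
u(w) = w² + 13*w
(-3925 + 26673)/(D + u(-82)) = (-3925 + 26673)/(18439873 - 82*(13 - 82)) = 22748/(18439873 - 82*(-69)) = 22748/(18439873 + 5658) = 22748/18445531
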